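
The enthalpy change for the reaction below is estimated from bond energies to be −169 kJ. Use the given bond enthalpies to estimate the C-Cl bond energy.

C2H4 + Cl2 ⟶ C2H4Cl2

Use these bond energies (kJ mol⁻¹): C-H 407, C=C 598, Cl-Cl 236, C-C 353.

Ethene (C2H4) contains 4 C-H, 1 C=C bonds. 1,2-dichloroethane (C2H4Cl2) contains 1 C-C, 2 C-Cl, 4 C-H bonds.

D(C-Cl) ≈ 325 kJ/mol

Let D be the C-Cl bond energy.
Σ(broken) = 4×407 + 1×598 + 1×236 = 2462
Σ(formed) = 1×353 + 2×D + 4×407 = 1981 + 2D
ΔH = Σ(broken) − Σ(formed) = (2462) − (1981 + 2D) = +481 − 2D
Setting this equal to −169 kJ gives 2D = 650, so D = 325 kJ/mol.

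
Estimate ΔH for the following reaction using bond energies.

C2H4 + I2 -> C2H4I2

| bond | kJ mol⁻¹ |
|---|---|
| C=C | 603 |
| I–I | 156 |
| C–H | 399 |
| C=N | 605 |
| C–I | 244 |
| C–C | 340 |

Bonds broken (reactants):
  C–H: 4 × 399 = 1596
  C=C: 1 × 603 = 603
  I–I: 1 × 156 = 156
  Σ(broken) = 2355 kJ
Bonds formed (products):
  C–C: 1 × 340 = 340
  C–H: 4 × 399 = 1596
  C–I: 2 × 244 = 488
  Σ(formed) = 2424 kJ
ΔH = Σ(broken) − Σ(formed) = 2355 − 2424 = −69 kJ

ΔH ≈ −69 kJ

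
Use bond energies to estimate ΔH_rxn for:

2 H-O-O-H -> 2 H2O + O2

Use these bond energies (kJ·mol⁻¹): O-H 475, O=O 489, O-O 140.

ΔH ≈ −209 kJ

Bonds broken (reactants):
  O-H: 4 × 475 = 1900
  O-O: 2 × 140 = 280
  Σ(broken) = 2180 kJ
Bonds formed (products):
  O-H: 4 × 475 = 1900
  O=O: 1 × 489 = 489
  Σ(formed) = 2389 kJ
ΔH = Σ(broken) − Σ(formed) = 2180 − 2389 = −209 kJ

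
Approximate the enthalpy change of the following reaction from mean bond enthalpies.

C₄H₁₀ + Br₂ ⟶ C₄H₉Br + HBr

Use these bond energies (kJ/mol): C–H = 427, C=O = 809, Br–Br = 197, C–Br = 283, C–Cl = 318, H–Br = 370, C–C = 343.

Bonds broken (reactants):
  Br–Br: 1 × 197 = 197
  C–C: 3 × 343 = 1029
  C–H: 10 × 427 = 4270
  Σ(broken) = 5496 kJ
Bonds formed (products):
  C–Br: 1 × 283 = 283
  C–C: 3 × 343 = 1029
  C–H: 9 × 427 = 3843
  H–Br: 1 × 370 = 370
  Σ(formed) = 5525 kJ
ΔH = Σ(broken) − Σ(formed) = 5496 − 5525 = −29 kJ

ΔH ≈ −29 kJ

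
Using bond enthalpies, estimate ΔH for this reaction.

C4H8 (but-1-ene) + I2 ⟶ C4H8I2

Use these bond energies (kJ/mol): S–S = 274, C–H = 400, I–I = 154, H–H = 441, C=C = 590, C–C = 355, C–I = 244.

ΔH ≈ −99 kJ

Bonds broken (reactants):
  C–C: 2 × 355 = 710
  C–H: 8 × 400 = 3200
  C=C: 1 × 590 = 590
  I–I: 1 × 154 = 154
  Σ(broken) = 4654 kJ
Bonds formed (products):
  C–C: 3 × 355 = 1065
  C–H: 8 × 400 = 3200
  C–I: 2 × 244 = 488
  Σ(formed) = 4753 kJ
ΔH = Σ(broken) − Σ(formed) = 4654 − 4753 = −99 kJ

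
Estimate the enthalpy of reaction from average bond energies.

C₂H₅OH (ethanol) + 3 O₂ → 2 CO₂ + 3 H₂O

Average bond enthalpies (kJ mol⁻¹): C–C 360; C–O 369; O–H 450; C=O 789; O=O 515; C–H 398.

Bonds broken (reactants):
  C–C: 1 × 360 = 360
  C–H: 5 × 398 = 1990
  C–O: 1 × 369 = 369
  O–H: 1 × 450 = 450
  O=O: 3 × 515 = 1545
  Σ(broken) = 4714 kJ
Bonds formed (products):
  C=O: 4 × 789 = 3156
  O–H: 6 × 450 = 2700
  Σ(formed) = 5856 kJ
ΔH = Σ(broken) − Σ(formed) = 4714 − 5856 = −1142 kJ

ΔH ≈ −1142 kJ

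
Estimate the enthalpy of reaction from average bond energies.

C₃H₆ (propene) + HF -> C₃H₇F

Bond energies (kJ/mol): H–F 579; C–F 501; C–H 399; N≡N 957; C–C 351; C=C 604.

Bonds broken (reactants):
  C–C: 1 × 351 = 351
  C–H: 6 × 399 = 2394
  C=C: 1 × 604 = 604
  H–F: 1 × 579 = 579
  Σ(broken) = 3928 kJ
Bonds formed (products):
  C–C: 2 × 351 = 702
  C–F: 1 × 501 = 501
  C–H: 7 × 399 = 2793
  Σ(formed) = 3996 kJ
ΔH = Σ(broken) − Σ(formed) = 3928 − 3996 = −68 kJ

ΔH ≈ −68 kJ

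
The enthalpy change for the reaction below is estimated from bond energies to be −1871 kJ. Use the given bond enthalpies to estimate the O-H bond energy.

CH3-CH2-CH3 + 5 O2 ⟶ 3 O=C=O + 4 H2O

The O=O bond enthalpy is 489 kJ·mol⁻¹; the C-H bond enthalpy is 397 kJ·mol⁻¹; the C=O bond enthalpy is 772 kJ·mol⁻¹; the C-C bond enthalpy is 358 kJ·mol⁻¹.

D(O-H) ≈ 447 kJ/mol

Let D be the O-H bond energy.
Σ(broken) = 2×358 + 8×397 + 5×489 = 6337
Σ(formed) = 6×772 + 8×D = 4632 + 8D
ΔH = Σ(broken) − Σ(formed) = (6337) − (4632 + 8D) = +1705 − 8D
Setting this equal to −1871 kJ gives 8D = 3576, so D = 447 kJ/mol.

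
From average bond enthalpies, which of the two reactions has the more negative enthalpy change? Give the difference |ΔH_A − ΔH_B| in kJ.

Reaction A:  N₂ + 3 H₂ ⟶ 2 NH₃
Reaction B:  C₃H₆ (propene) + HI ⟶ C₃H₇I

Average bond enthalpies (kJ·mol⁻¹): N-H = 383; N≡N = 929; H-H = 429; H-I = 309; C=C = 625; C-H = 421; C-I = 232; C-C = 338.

Reaction A:
  Bonds broken (reactants):
    H-H: 3 × 429 = 1287
    N≡N: 1 × 929 = 929
    Σ(broken) = 2216 kJ
  Bonds formed (products):
    N-H: 6 × 383 = 2298
    Σ(formed) = 2298 kJ
  ΔH_A = 2216 − 2298 = −82 kJ
Reaction B:
  Bonds broken (reactants):
    C-C: 1 × 338 = 338
    C-H: 6 × 421 = 2526
    C=C: 1 × 625 = 625
    H-I: 1 × 309 = 309
    Σ(broken) = 3798 kJ
  Bonds formed (products):
    C-C: 2 × 338 = 676
    C-H: 7 × 421 = 2947
    C-I: 1 × 232 = 232
    Σ(formed) = 3855 kJ
  ΔH_B = 3798 − 3855 = −57 kJ
ΔH_A − ΔH_B = −25 kJ, so reaction A has the more negative ΔH; |ΔH_A − ΔH_B| = 25 kJ.

Reaction A, by 25 kJ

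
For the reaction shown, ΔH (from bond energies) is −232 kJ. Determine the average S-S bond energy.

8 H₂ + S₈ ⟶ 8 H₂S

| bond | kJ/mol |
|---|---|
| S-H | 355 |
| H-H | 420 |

D(S-S) ≈ 261 kJ/mol

Let D be the S-S bond energy.
Σ(broken) = 8×420 + 8×D = 3360 + 8D
Σ(formed) = 16×355 = 5680
ΔH = Σ(broken) − Σ(formed) = (3360 + 8D) − (5680) = −2320 + 8D
Setting this equal to −232 kJ gives 8D = 2088, so D = 261 kJ/mol.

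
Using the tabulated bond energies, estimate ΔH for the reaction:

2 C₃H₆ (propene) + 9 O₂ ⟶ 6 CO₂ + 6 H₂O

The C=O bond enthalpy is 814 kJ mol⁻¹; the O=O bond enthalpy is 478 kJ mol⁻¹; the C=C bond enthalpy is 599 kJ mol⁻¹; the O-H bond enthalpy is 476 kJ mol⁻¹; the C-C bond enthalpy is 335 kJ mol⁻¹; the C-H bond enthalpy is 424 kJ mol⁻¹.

ΔH ≈ −4222 kJ

Bonds broken (reactants):
  C-C: 2 × 335 = 670
  C-H: 12 × 424 = 5088
  C=C: 2 × 599 = 1198
  O=O: 9 × 478 = 4302
  Σ(broken) = 11258 kJ
Bonds formed (products):
  C=O: 12 × 814 = 9768
  O-H: 12 × 476 = 5712
  Σ(formed) = 15480 kJ
ΔH = Σ(broken) − Σ(formed) = 11258 − 15480 = −4222 kJ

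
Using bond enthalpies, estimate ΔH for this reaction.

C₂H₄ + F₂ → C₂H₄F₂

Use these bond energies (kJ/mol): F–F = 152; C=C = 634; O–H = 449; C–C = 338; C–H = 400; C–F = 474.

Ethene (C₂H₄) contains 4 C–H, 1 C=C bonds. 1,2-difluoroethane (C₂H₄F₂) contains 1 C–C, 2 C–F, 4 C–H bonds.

Bonds broken (reactants):
  C–H: 4 × 400 = 1600
  C=C: 1 × 634 = 634
  F–F: 1 × 152 = 152
  Σ(broken) = 2386 kJ
Bonds formed (products):
  C–C: 1 × 338 = 338
  C–F: 2 × 474 = 948
  C–H: 4 × 400 = 1600
  Σ(formed) = 2886 kJ
ΔH = Σ(broken) − Σ(formed) = 2386 − 2886 = −500 kJ

ΔH ≈ −500 kJ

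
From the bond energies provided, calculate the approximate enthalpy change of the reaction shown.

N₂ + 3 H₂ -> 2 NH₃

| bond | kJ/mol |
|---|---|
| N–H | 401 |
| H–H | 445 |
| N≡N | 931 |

Bonds broken (reactants):
  H–H: 3 × 445 = 1335
  N≡N: 1 × 931 = 931
  Σ(broken) = 2266 kJ
Bonds formed (products):
  N–H: 6 × 401 = 2406
  Σ(formed) = 2406 kJ
ΔH = Σ(broken) − Σ(formed) = 2266 − 2406 = −140 kJ

ΔH ≈ −140 kJ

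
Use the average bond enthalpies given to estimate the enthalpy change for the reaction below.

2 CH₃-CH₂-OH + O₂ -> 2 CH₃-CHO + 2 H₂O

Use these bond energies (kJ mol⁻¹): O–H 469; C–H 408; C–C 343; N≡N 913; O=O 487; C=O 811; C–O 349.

ΔH ≈ −559 kJ

Bonds broken (reactants):
  C–C: 2 × 343 = 686
  C–H: 10 × 408 = 4080
  C–O: 2 × 349 = 698
  O–H: 2 × 469 = 938
  O=O: 1 × 487 = 487
  Σ(broken) = 6889 kJ
Bonds formed (products):
  C–C: 2 × 343 = 686
  C–H: 8 × 408 = 3264
  C=O: 2 × 811 = 1622
  O–H: 4 × 469 = 1876
  Σ(formed) = 7448 kJ
ΔH = Σ(broken) − Σ(formed) = 6889 − 7448 = −559 kJ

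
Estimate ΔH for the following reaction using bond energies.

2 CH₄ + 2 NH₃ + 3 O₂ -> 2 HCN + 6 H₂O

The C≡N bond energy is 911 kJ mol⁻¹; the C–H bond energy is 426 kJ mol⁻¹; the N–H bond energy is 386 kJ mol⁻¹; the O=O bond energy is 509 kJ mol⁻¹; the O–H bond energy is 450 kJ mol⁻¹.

ΔH ≈ −823 kJ

Bonds broken (reactants):
  C–H: 8 × 426 = 3408
  N–H: 6 × 386 = 2316
  O=O: 3 × 509 = 1527
  Σ(broken) = 7251 kJ
Bonds formed (products):
  C≡N: 2 × 911 = 1822
  C–H: 2 × 426 = 852
  O–H: 12 × 450 = 5400
  Σ(formed) = 8074 kJ
ΔH = Σ(broken) − Σ(formed) = 7251 − 8074 = −823 kJ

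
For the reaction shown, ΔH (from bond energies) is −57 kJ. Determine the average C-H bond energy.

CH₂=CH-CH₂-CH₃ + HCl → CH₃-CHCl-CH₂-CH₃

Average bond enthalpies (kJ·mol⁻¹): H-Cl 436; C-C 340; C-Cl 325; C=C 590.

Let D be the C-H bond energy.
Σ(broken) = 2×340 + 8×D + 1×590 + 1×436 = 1706 + 8D
Σ(formed) = 3×340 + 1×325 + 9×D = 1345 + 9D
ΔH = Σ(broken) − Σ(formed) = (1706 + 8D) − (1345 + 9D) = +361 − D
Setting this equal to −57 kJ gives D = 418 kJ/mol.

D(C-H) ≈ 418 kJ/mol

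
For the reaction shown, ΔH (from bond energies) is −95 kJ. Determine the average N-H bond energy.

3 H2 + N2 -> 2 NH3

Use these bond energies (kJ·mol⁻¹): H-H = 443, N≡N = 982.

D(N-H) ≈ 401 kJ/mol

Let D be the N-H bond energy.
Σ(broken) = 3×443 + 1×982 = 2311
Σ(formed) = 6×D = 6D
ΔH = Σ(broken) − Σ(formed) = (2311) − (6D) = +2311 − 6D
Setting this equal to −95 kJ gives 6D = 2406, so D = 401 kJ/mol.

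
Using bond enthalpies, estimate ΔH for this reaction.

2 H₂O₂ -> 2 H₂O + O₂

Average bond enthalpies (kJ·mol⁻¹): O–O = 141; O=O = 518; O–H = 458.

Bonds broken (reactants):
  O–H: 4 × 458 = 1832
  O–O: 2 × 141 = 282
  Σ(broken) = 2114 kJ
Bonds formed (products):
  O–H: 4 × 458 = 1832
  O=O: 1 × 518 = 518
  Σ(formed) = 2350 kJ
ΔH = Σ(broken) − Σ(formed) = 2114 − 2350 = −236 kJ

ΔH ≈ −236 kJ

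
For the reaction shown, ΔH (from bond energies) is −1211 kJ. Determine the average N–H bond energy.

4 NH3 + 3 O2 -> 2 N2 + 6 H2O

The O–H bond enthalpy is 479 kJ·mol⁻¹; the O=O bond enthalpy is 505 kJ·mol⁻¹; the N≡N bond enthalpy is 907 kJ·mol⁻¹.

D(N–H) ≈ 403 kJ/mol

Let D be the N–H bond energy.
Σ(broken) = 12×D + 3×505 = 1515 + 12D
Σ(formed) = 2×907 + 12×479 = 7562
ΔH = Σ(broken) − Σ(formed) = (1515 + 12D) − (7562) = −6047 + 12D
Setting this equal to −1211 kJ gives 12D = 4836, so D = 403 kJ/mol.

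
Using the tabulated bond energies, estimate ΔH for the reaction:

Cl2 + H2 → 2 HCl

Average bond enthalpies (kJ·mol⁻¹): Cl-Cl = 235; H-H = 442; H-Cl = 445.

ΔH ≈ −213 kJ

Bonds broken (reactants):
  Cl-Cl: 1 × 235 = 235
  H-H: 1 × 442 = 442
  Σ(broken) = 677 kJ
Bonds formed (products):
  H-Cl: 2 × 445 = 890
  Σ(formed) = 890 kJ
ΔH = Σ(broken) − Σ(formed) = 677 − 890 = −213 kJ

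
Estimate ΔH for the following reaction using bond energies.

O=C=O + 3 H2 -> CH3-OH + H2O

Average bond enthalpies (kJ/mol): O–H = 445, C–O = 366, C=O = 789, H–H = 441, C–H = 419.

Bonds broken (reactants):
  C=O: 2 × 789 = 1578
  H–H: 3 × 441 = 1323
  Σ(broken) = 2901 kJ
Bonds formed (products):
  C–H: 3 × 419 = 1257
  C–O: 1 × 366 = 366
  O–H: 3 × 445 = 1335
  Σ(formed) = 2958 kJ
ΔH = Σ(broken) − Σ(formed) = 2901 − 2958 = −57 kJ

ΔH ≈ −57 kJ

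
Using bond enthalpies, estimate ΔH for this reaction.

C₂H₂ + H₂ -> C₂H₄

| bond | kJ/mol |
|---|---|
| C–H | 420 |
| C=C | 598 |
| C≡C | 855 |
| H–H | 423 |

ΔH ≈ −160 kJ

Bonds broken (reactants):
  C≡C: 1 × 855 = 855
  C–H: 2 × 420 = 840
  H–H: 1 × 423 = 423
  Σ(broken) = 2118 kJ
Bonds formed (products):
  C–H: 4 × 420 = 1680
  C=C: 1 × 598 = 598
  Σ(formed) = 2278 kJ
ΔH = Σ(broken) − Σ(formed) = 2118 − 2278 = −160 kJ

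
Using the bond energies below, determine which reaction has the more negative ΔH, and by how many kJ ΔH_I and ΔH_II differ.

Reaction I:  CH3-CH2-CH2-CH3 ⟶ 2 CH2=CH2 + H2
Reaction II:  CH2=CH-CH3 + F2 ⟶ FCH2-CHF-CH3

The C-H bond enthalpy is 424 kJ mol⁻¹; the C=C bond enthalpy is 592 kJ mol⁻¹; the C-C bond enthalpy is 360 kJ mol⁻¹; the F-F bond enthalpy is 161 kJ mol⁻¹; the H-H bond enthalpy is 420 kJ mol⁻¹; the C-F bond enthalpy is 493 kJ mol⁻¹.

Reaction II, by 917 kJ

Reaction I:
  Bonds broken (reactants):
    C-C: 3 × 360 = 1080
    C-H: 10 × 424 = 4240
    Σ(broken) = 5320 kJ
  Bonds formed (products):
    C-H: 8 × 424 = 3392
    C=C: 2 × 592 = 1184
    H-H: 1 × 420 = 420
    Σ(formed) = 4996 kJ
  ΔH_I = 5320 − 4996 = +324 kJ
Reaction II:
  Bonds broken (reactants):
    C-C: 1 × 360 = 360
    C-H: 6 × 424 = 2544
    C=C: 1 × 592 = 592
    F-F: 1 × 161 = 161
    Σ(broken) = 3657 kJ
  Bonds formed (products):
    C-C: 2 × 360 = 720
    C-F: 2 × 493 = 986
    C-H: 6 × 424 = 2544
    Σ(formed) = 4250 kJ
  ΔH_II = 3657 − 4250 = −593 kJ
ΔH_I − ΔH_II = +917 kJ, so reaction II has the more negative ΔH; |ΔH_I − ΔH_II| = 917 kJ.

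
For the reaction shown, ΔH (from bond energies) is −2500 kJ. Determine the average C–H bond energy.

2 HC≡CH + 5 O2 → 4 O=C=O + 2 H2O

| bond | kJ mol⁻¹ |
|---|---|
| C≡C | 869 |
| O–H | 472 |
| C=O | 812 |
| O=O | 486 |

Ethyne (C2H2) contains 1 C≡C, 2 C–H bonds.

D(C–H) ≈ 429 kJ/mol

Let D be the C–H bond energy.
Σ(broken) = 2×869 + 4×D + 5×486 = 4168 + 4D
Σ(formed) = 8×812 + 4×472 = 8384
ΔH = Σ(broken) − Σ(formed) = (4168 + 4D) − (8384) = −4216 + 4D
Setting this equal to −2500 kJ gives 4D = 1716, so D = 429 kJ/mol.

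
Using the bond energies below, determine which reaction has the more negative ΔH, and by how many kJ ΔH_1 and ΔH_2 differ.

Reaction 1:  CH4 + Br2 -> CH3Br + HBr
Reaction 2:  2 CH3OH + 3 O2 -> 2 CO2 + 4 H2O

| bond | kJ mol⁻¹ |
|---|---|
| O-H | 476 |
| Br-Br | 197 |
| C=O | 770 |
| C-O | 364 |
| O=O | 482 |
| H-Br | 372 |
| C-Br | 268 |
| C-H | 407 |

Reaction 2, by 1284 kJ

Reaction 1:
  Bonds broken (reactants):
    Br-Br: 1 × 197 = 197
    C-H: 4 × 407 = 1628
    Σ(broken) = 1825 kJ
  Bonds formed (products):
    C-Br: 1 × 268 = 268
    C-H: 3 × 407 = 1221
    H-Br: 1 × 372 = 372
    Σ(formed) = 1861 kJ
  ΔH_1 = 1825 − 1861 = −36 kJ
Reaction 2:
  Bonds broken (reactants):
    C-H: 6 × 407 = 2442
    C-O: 2 × 364 = 728
    O-H: 2 × 476 = 952
    O=O: 3 × 482 = 1446
    Σ(broken) = 5568 kJ
  Bonds formed (products):
    C=O: 4 × 770 = 3080
    O-H: 8 × 476 = 3808
    Σ(formed) = 6888 kJ
  ΔH_2 = 5568 − 6888 = −1320 kJ
ΔH_1 − ΔH_2 = +1284 kJ, so reaction 2 has the more negative ΔH; |ΔH_1 − ΔH_2| = 1284 kJ.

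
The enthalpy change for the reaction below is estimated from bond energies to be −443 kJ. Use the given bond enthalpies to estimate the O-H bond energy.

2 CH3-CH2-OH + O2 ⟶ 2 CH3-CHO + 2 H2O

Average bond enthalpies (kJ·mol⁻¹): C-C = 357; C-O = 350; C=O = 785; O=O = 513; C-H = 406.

Let D be the O-H bond energy.
Σ(broken) = 2×357 + 10×406 + 2×350 + 2×D + 1×513 = 5987 + 2D
Σ(formed) = 2×357 + 8×406 + 2×785 + 4×D = 5532 + 4D
ΔH = Σ(broken) − Σ(formed) = (5987 + 2D) − (5532 + 4D) = +455 − 2D
Setting this equal to −443 kJ gives 2D = 898, so D = 449 kJ/mol.

D(O-H) ≈ 449 kJ/mol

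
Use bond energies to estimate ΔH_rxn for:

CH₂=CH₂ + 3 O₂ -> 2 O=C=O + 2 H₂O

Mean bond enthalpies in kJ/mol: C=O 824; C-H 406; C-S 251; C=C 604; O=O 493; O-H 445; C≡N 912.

Bonds broken (reactants):
  C-H: 4 × 406 = 1624
  C=C: 1 × 604 = 604
  O=O: 3 × 493 = 1479
  Σ(broken) = 3707 kJ
Bonds formed (products):
  C=O: 4 × 824 = 3296
  O-H: 4 × 445 = 1780
  Σ(formed) = 5076 kJ
ΔH = Σ(broken) − Σ(formed) = 3707 − 5076 = −1369 kJ

ΔH ≈ −1369 kJ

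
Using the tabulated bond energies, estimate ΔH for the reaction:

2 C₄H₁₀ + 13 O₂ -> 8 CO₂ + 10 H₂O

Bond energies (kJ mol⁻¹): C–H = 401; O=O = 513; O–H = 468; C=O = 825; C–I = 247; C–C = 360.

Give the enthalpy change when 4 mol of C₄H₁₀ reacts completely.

ΔH = −11422 kJ

Bonds broken (reactants):
  C–C: 6 × 360 = 2160
  C–H: 20 × 401 = 8020
  O=O: 13 × 513 = 6669
  Σ(broken) = 16849 kJ
Bonds formed (products):
  C=O: 16 × 825 = 13200
  O–H: 20 × 468 = 9360
  Σ(formed) = 22560 kJ
ΔH = Σ(broken) − Σ(formed) = 16849 − 22560 = −5711 kJ
For 2× the reaction as written: 2 × (−5711) = −11422 kJ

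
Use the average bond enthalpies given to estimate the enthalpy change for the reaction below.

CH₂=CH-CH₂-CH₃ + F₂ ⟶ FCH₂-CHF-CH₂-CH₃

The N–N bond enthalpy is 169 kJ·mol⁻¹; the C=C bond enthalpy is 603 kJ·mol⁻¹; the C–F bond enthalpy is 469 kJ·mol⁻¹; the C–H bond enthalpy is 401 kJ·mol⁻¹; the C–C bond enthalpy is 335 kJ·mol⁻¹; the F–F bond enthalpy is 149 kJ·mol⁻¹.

Bonds broken (reactants):
  C–C: 2 × 335 = 670
  C–H: 8 × 401 = 3208
  C=C: 1 × 603 = 603
  F–F: 1 × 149 = 149
  Σ(broken) = 4630 kJ
Bonds formed (products):
  C–C: 3 × 335 = 1005
  C–F: 2 × 469 = 938
  C–H: 8 × 401 = 3208
  Σ(formed) = 5151 kJ
ΔH = Σ(broken) − Σ(formed) = 4630 − 5151 = −521 kJ

ΔH ≈ −521 kJ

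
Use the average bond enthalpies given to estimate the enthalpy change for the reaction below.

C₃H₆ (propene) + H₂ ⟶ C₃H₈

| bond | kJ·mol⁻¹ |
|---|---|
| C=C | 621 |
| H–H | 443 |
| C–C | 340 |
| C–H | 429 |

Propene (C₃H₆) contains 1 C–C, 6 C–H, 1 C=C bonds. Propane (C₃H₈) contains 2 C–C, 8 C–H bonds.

ΔH ≈ −134 kJ

Bonds broken (reactants):
  C–C: 1 × 340 = 340
  C–H: 6 × 429 = 2574
  C=C: 1 × 621 = 621
  H–H: 1 × 443 = 443
  Σ(broken) = 3978 kJ
Bonds formed (products):
  C–C: 2 × 340 = 680
  C–H: 8 × 429 = 3432
  Σ(formed) = 4112 kJ
ΔH = Σ(broken) − Σ(formed) = 3978 − 4112 = −134 kJ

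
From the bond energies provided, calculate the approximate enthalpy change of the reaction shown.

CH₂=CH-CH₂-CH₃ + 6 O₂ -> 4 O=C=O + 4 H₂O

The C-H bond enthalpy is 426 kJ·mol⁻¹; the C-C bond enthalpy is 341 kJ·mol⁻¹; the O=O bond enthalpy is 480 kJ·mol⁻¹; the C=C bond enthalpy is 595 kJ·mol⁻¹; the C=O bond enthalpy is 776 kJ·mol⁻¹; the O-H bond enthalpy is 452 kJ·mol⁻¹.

ΔH ≈ −2259 kJ

Bonds broken (reactants):
  C-C: 2 × 341 = 682
  C-H: 8 × 426 = 3408
  C=C: 1 × 595 = 595
  O=O: 6 × 480 = 2880
  Σ(broken) = 7565 kJ
Bonds formed (products):
  C=O: 8 × 776 = 6208
  O-H: 8 × 452 = 3616
  Σ(formed) = 9824 kJ
ΔH = Σ(broken) − Σ(formed) = 7565 − 9824 = −2259 kJ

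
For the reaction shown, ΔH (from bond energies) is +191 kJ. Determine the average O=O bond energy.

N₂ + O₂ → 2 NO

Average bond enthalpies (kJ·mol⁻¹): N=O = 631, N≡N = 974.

D(O=O) ≈ 479 kJ/mol

Let D be the O=O bond energy.
Σ(broken) = 1×974 + 1×D = 974 + D
Σ(formed) = 2×631 = 1262
ΔH = Σ(broken) − Σ(formed) = (974 + D) − (1262) = −288 + D
Setting this equal to +191 kJ gives D = 479 kJ/mol.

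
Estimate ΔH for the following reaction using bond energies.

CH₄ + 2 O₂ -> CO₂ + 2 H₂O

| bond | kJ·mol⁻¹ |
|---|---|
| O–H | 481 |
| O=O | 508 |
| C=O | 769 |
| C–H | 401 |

ΔH ≈ −842 kJ

Bonds broken (reactants):
  C–H: 4 × 401 = 1604
  O=O: 2 × 508 = 1016
  Σ(broken) = 2620 kJ
Bonds formed (products):
  C=O: 2 × 769 = 1538
  O–H: 4 × 481 = 1924
  Σ(formed) = 3462 kJ
ΔH = Σ(broken) − Σ(formed) = 2620 − 3462 = −842 kJ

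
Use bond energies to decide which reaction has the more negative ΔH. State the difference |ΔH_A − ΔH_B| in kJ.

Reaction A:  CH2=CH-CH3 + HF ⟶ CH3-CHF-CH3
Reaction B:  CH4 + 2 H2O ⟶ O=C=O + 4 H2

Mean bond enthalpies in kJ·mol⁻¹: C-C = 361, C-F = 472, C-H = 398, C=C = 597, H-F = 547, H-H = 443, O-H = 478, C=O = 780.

Reaction A, by 259 kJ

Reaction A:
  Bonds broken (reactants):
    C-C: 1 × 361 = 361
    C-H: 6 × 398 = 2388
    C=C: 1 × 597 = 597
    H-F: 1 × 547 = 547
    Σ(broken) = 3893 kJ
  Bonds formed (products):
    C-C: 2 × 361 = 722
    C-F: 1 × 472 = 472
    C-H: 7 × 398 = 2786
    Σ(formed) = 3980 kJ
  ΔH_A = 3893 − 3980 = −87 kJ
Reaction B:
  Bonds broken (reactants):
    C-H: 4 × 398 = 1592
    O-H: 4 × 478 = 1912
    Σ(broken) = 3504 kJ
  Bonds formed (products):
    C=O: 2 × 780 = 1560
    H-H: 4 × 443 = 1772
    Σ(formed) = 3332 kJ
  ΔH_B = 3504 − 3332 = +172 kJ
ΔH_A − ΔH_B = −259 kJ, so reaction A has the more negative ΔH; |ΔH_A − ΔH_B| = 259 kJ.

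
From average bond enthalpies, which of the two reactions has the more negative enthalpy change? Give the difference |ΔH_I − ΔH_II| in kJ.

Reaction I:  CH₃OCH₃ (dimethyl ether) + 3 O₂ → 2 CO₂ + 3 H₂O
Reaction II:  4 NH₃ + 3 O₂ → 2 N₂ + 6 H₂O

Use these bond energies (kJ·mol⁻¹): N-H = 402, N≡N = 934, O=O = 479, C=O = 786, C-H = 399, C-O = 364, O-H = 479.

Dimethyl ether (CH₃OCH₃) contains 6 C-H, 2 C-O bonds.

Reaction I, by 104 kJ

Reaction I:
  Bonds broken (reactants):
    C-H: 6 × 399 = 2394
    C-O: 2 × 364 = 728
    O=O: 3 × 479 = 1437
    Σ(broken) = 4559 kJ
  Bonds formed (products):
    C=O: 4 × 786 = 3144
    O-H: 6 × 479 = 2874
    Σ(formed) = 6018 kJ
  ΔH_I = 4559 − 6018 = −1459 kJ
Reaction II:
  Bonds broken (reactants):
    N-H: 12 × 402 = 4824
    O=O: 3 × 479 = 1437
    Σ(broken) = 6261 kJ
  Bonds formed (products):
    N≡N: 2 × 934 = 1868
    O-H: 12 × 479 = 5748
    Σ(formed) = 7616 kJ
  ΔH_II = 6261 − 7616 = −1355 kJ
ΔH_I − ΔH_II = −104 kJ, so reaction I has the more negative ΔH; |ΔH_I − ΔH_II| = 104 kJ.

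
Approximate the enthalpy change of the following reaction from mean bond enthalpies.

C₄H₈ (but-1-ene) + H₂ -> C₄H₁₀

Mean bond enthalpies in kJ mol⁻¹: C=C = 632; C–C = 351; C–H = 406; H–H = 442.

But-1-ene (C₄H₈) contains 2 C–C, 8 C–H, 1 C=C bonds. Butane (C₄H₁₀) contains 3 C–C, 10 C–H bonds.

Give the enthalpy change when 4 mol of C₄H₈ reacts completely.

Bonds broken (reactants):
  C–C: 2 × 351 = 702
  C–H: 8 × 406 = 3248
  C=C: 1 × 632 = 632
  H–H: 1 × 442 = 442
  Σ(broken) = 5024 kJ
Bonds formed (products):
  C–C: 3 × 351 = 1053
  C–H: 10 × 406 = 4060
  Σ(formed) = 5113 kJ
ΔH = Σ(broken) − Σ(formed) = 5024 − 5113 = −89 kJ
For 4× the reaction as written: 4 × (−89) = −356 kJ

ΔH = −356 kJ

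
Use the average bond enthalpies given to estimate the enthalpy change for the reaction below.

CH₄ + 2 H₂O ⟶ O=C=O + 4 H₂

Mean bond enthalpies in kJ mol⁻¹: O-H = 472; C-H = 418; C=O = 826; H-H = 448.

ΔH ≈ +116 kJ

Bonds broken (reactants):
  C-H: 4 × 418 = 1672
  O-H: 4 × 472 = 1888
  Σ(broken) = 3560 kJ
Bonds formed (products):
  C=O: 2 × 826 = 1652
  H-H: 4 × 448 = 1792
  Σ(formed) = 3444 kJ
ΔH = Σ(broken) − Σ(formed) = 3560 − 3444 = +116 kJ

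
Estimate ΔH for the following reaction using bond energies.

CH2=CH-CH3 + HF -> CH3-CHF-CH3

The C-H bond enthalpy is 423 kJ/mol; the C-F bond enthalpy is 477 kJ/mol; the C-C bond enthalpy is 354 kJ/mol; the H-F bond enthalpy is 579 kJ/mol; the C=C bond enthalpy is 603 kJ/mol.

ΔH ≈ −72 kJ

Bonds broken (reactants):
  C-C: 1 × 354 = 354
  C-H: 6 × 423 = 2538
  C=C: 1 × 603 = 603
  H-F: 1 × 579 = 579
  Σ(broken) = 4074 kJ
Bonds formed (products):
  C-C: 2 × 354 = 708
  C-F: 1 × 477 = 477
  C-H: 7 × 423 = 2961
  Σ(formed) = 4146 kJ
ΔH = Σ(broken) − Σ(formed) = 4074 − 4146 = −72 kJ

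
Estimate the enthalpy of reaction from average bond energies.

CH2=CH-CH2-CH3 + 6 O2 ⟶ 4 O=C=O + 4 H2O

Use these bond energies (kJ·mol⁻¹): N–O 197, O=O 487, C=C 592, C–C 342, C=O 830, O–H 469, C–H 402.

Bonds broken (reactants):
  C–C: 2 × 342 = 684
  C–H: 8 × 402 = 3216
  C=C: 1 × 592 = 592
  O=O: 6 × 487 = 2922
  Σ(broken) = 7414 kJ
Bonds formed (products):
  C=O: 8 × 830 = 6640
  O–H: 8 × 469 = 3752
  Σ(formed) = 10392 kJ
ΔH = Σ(broken) − Σ(formed) = 7414 − 10392 = −2978 kJ

ΔH ≈ −2978 kJ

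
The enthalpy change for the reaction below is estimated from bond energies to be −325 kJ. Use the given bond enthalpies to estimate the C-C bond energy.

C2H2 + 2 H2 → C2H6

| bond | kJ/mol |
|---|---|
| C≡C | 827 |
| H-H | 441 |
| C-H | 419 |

D(C-C) ≈ 358 kJ/mol

Let D be the C-C bond energy.
Σ(broken) = 1×827 + 2×419 + 2×441 = 2547
Σ(formed) = 1×D + 6×419 = 2514 + D
ΔH = Σ(broken) − Σ(formed) = (2547) − (2514 + D) = +33 − D
Setting this equal to −325 kJ gives D = 358 kJ/mol.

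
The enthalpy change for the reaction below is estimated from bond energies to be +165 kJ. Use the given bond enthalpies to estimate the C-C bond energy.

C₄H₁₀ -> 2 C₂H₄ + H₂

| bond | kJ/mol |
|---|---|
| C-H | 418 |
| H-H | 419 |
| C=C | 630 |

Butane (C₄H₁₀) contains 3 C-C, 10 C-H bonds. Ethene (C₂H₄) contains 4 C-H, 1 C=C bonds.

Let D be the C-C bond energy.
Σ(broken) = 3×D + 10×418 = 4180 + 3D
Σ(formed) = 8×418 + 2×630 + 1×419 = 5023
ΔH = Σ(broken) − Σ(formed) = (4180 + 3D) − (5023) = −843 + 3D
Setting this equal to +165 kJ gives 3D = 1008, so D = 336 kJ/mol.

D(C-C) ≈ 336 kJ/mol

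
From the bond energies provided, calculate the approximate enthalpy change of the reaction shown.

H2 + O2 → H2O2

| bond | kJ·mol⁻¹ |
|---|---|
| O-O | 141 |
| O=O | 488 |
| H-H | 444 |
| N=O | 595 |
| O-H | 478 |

Bonds broken (reactants):
  H-H: 1 × 444 = 444
  O=O: 1 × 488 = 488
  Σ(broken) = 932 kJ
Bonds formed (products):
  O-H: 2 × 478 = 956
  O-O: 1 × 141 = 141
  Σ(formed) = 1097 kJ
ΔH = Σ(broken) − Σ(formed) = 932 − 1097 = −165 kJ

ΔH ≈ −165 kJ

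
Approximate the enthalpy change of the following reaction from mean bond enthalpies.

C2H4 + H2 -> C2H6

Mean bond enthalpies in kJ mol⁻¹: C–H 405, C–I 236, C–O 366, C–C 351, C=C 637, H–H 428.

Bonds broken (reactants):
  C–H: 4 × 405 = 1620
  C=C: 1 × 637 = 637
  H–H: 1 × 428 = 428
  Σ(broken) = 2685 kJ
Bonds formed (products):
  C–C: 1 × 351 = 351
  C–H: 6 × 405 = 2430
  Σ(formed) = 2781 kJ
ΔH = Σ(broken) − Σ(formed) = 2685 − 2781 = −96 kJ

ΔH ≈ −96 kJ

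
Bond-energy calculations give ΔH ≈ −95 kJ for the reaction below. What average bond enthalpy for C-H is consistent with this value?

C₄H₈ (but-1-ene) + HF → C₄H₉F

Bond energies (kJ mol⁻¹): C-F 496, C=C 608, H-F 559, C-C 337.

D(C-H) ≈ 429 kJ/mol

Let D be the C-H bond energy.
Σ(broken) = 2×337 + 8×D + 1×608 + 1×559 = 1841 + 8D
Σ(formed) = 3×337 + 1×496 + 9×D = 1507 + 9D
ΔH = Σ(broken) − Σ(formed) = (1841 + 8D) − (1507 + 9D) = +334 − D
Setting this equal to −95 kJ gives D = 429 kJ/mol.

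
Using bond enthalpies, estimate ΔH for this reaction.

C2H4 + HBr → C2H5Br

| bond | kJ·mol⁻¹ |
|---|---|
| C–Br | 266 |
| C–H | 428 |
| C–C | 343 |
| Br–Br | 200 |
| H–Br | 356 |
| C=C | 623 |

ΔH ≈ −58 kJ

Bonds broken (reactants):
  C–H: 4 × 428 = 1712
  C=C: 1 × 623 = 623
  H–Br: 1 × 356 = 356
  Σ(broken) = 2691 kJ
Bonds formed (products):
  C–Br: 1 × 266 = 266
  C–C: 1 × 343 = 343
  C–H: 5 × 428 = 2140
  Σ(formed) = 2749 kJ
ΔH = Σ(broken) − Σ(formed) = 2691 − 2749 = −58 kJ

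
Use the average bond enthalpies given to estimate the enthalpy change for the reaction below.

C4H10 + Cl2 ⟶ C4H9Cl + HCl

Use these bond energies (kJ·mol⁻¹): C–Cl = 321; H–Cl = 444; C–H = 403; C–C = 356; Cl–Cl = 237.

Bonds broken (reactants):
  C–C: 3 × 356 = 1068
  C–H: 10 × 403 = 4030
  Cl–Cl: 1 × 237 = 237
  Σ(broken) = 5335 kJ
Bonds formed (products):
  C–C: 3 × 356 = 1068
  C–Cl: 1 × 321 = 321
  C–H: 9 × 403 = 3627
  H–Cl: 1 × 444 = 444
  Σ(formed) = 5460 kJ
ΔH = Σ(broken) − Σ(formed) = 5335 − 5460 = −125 kJ

ΔH ≈ −125 kJ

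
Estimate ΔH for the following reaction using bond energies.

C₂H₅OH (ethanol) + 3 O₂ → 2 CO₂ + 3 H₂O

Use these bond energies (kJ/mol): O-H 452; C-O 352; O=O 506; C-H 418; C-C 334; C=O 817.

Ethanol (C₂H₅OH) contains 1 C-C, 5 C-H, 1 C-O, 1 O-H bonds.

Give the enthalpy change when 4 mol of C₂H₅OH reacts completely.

ΔH = −4936 kJ

Bonds broken (reactants):
  C-C: 1 × 334 = 334
  C-H: 5 × 418 = 2090
  C-O: 1 × 352 = 352
  O-H: 1 × 452 = 452
  O=O: 3 × 506 = 1518
  Σ(broken) = 4746 kJ
Bonds formed (products):
  C=O: 4 × 817 = 3268
  O-H: 6 × 452 = 2712
  Σ(formed) = 5980 kJ
ΔH = Σ(broken) − Σ(formed) = 4746 − 5980 = −1234 kJ
For 4× the reaction as written: 4 × (−1234) = −4936 kJ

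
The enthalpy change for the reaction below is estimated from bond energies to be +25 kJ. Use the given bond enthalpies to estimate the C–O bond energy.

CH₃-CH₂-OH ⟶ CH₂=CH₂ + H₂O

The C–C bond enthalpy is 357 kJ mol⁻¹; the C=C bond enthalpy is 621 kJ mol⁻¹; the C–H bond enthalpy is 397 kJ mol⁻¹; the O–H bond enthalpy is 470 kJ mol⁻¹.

Let D be the C–O bond energy.
Σ(broken) = 1×357 + 5×397 + 1×D + 1×470 = 2812 + D
Σ(formed) = 4×397 + 1×621 + 2×470 = 3149
ΔH = Σ(broken) − Σ(formed) = (2812 + D) − (3149) = −337 + D
Setting this equal to +25 kJ gives D = 362 kJ/mol.

D(C–O) ≈ 362 kJ/mol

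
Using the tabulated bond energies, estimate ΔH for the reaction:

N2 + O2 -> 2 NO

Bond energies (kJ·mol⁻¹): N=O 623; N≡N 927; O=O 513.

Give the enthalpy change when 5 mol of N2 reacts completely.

ΔH = +970 kJ

Bonds broken (reactants):
  N≡N: 1 × 927 = 927
  O=O: 1 × 513 = 513
  Σ(broken) = 1440 kJ
Bonds formed (products):
  N=O: 2 × 623 = 1246
  Σ(formed) = 1246 kJ
ΔH = Σ(broken) − Σ(formed) = 1440 − 1246 = +194 kJ
For 5× the reaction as written: 5 × (+194) = +970 kJ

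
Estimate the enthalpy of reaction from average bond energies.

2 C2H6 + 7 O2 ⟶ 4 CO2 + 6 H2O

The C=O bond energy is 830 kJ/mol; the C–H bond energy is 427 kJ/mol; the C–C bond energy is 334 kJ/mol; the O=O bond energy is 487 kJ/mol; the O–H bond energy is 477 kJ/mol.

Bonds broken (reactants):
  C–C: 2 × 334 = 668
  C–H: 12 × 427 = 5124
  O=O: 7 × 487 = 3409
  Σ(broken) = 9201 kJ
Bonds formed (products):
  C=O: 8 × 830 = 6640
  O–H: 12 × 477 = 5724
  Σ(formed) = 12364 kJ
ΔH = Σ(broken) − Σ(formed) = 9201 − 12364 = −3163 kJ

ΔH ≈ −3163 kJ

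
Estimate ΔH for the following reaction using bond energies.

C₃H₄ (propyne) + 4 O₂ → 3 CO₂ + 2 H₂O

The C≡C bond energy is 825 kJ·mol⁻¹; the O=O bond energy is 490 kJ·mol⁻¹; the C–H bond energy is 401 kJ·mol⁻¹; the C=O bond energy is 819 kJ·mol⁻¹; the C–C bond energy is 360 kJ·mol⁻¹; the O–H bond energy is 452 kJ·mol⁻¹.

ΔH ≈ −1973 kJ

Bonds broken (reactants):
  C≡C: 1 × 825 = 825
  C–C: 1 × 360 = 360
  C–H: 4 × 401 = 1604
  O=O: 4 × 490 = 1960
  Σ(broken) = 4749 kJ
Bonds formed (products):
  C=O: 6 × 819 = 4914
  O–H: 4 × 452 = 1808
  Σ(formed) = 6722 kJ
ΔH = Σ(broken) − Σ(formed) = 4749 − 6722 = −1973 kJ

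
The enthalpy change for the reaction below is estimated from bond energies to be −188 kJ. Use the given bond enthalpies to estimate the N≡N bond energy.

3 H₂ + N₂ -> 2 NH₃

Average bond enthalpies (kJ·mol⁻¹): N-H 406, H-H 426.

D(N≡N) ≈ 970 kJ/mol

Let D be the N≡N bond energy.
Σ(broken) = 3×426 + 1×D = 1278 + D
Σ(formed) = 6×406 = 2436
ΔH = Σ(broken) − Σ(formed) = (1278 + D) − (2436) = −1158 + D
Setting this equal to −188 kJ gives D = 970 kJ/mol.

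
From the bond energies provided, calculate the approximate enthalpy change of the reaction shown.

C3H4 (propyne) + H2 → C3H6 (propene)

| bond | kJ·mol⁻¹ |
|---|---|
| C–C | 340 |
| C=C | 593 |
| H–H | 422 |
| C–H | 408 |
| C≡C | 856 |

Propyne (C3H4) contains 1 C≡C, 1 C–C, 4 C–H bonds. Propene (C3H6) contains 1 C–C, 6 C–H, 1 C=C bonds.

ΔH ≈ −131 kJ

Bonds broken (reactants):
  C≡C: 1 × 856 = 856
  C–C: 1 × 340 = 340
  C–H: 4 × 408 = 1632
  H–H: 1 × 422 = 422
  Σ(broken) = 3250 kJ
Bonds formed (products):
  C–C: 1 × 340 = 340
  C–H: 6 × 408 = 2448
  C=C: 1 × 593 = 593
  Σ(formed) = 3381 kJ
ΔH = Σ(broken) − Σ(formed) = 3250 − 3381 = −131 kJ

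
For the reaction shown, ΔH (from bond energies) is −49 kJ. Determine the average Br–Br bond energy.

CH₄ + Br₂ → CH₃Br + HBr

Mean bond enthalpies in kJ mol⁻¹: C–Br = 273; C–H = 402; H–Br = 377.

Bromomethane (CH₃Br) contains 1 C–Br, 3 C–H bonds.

D(Br–Br) ≈ 199 kJ/mol

Let D be the Br–Br bond energy.
Σ(broken) = 1×D + 4×402 = 1608 + D
Σ(formed) = 1×273 + 3×402 + 1×377 = 1856
ΔH = Σ(broken) − Σ(formed) = (1608 + D) − (1856) = −248 + D
Setting this equal to −49 kJ gives D = 199 kJ/mol.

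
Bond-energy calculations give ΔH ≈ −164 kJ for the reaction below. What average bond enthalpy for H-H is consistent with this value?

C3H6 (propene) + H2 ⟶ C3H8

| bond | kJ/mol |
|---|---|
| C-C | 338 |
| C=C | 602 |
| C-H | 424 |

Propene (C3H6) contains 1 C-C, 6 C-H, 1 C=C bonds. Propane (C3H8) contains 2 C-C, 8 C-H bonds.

D(H-H) ≈ 420 kJ/mol

Let D be the H-H bond energy.
Σ(broken) = 1×338 + 6×424 + 1×602 + 1×D = 3484 + D
Σ(formed) = 2×338 + 8×424 = 4068
ΔH = Σ(broken) − Σ(formed) = (3484 + D) − (4068) = −584 + D
Setting this equal to −164 kJ gives D = 420 kJ/mol.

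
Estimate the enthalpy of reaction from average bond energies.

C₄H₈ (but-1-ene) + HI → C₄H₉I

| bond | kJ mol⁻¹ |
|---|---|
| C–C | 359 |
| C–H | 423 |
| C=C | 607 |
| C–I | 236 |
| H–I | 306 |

ΔH ≈ −105 kJ

Bonds broken (reactants):
  C–C: 2 × 359 = 718
  C–H: 8 × 423 = 3384
  C=C: 1 × 607 = 607
  H–I: 1 × 306 = 306
  Σ(broken) = 5015 kJ
Bonds formed (products):
  C–C: 3 × 359 = 1077
  C–H: 9 × 423 = 3807
  C–I: 1 × 236 = 236
  Σ(formed) = 5120 kJ
ΔH = Σ(broken) − Σ(formed) = 5015 − 5120 = −105 kJ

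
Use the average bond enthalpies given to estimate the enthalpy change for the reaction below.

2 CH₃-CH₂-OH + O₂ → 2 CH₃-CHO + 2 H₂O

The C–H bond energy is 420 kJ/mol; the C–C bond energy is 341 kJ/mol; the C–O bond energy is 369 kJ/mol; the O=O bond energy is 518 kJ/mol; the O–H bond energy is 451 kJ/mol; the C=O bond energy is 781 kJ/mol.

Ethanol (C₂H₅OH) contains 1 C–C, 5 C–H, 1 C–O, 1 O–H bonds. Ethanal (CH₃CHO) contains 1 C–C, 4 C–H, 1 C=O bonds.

ΔH ≈ −368 kJ

Bonds broken (reactants):
  C–C: 2 × 341 = 682
  C–H: 10 × 420 = 4200
  C–O: 2 × 369 = 738
  O–H: 2 × 451 = 902
  O=O: 1 × 518 = 518
  Σ(broken) = 7040 kJ
Bonds formed (products):
  C–C: 2 × 341 = 682
  C–H: 8 × 420 = 3360
  C=O: 2 × 781 = 1562
  O–H: 4 × 451 = 1804
  Σ(formed) = 7408 kJ
ΔH = Σ(broken) − Σ(formed) = 7040 − 7408 = −368 kJ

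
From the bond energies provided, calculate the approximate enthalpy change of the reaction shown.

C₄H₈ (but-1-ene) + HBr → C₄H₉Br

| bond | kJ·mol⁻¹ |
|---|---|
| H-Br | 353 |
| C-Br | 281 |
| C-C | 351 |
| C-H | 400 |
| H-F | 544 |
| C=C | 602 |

Bonds broken (reactants):
  C-C: 2 × 351 = 702
  C-H: 8 × 400 = 3200
  C=C: 1 × 602 = 602
  H-Br: 1 × 353 = 353
  Σ(broken) = 4857 kJ
Bonds formed (products):
  C-Br: 1 × 281 = 281
  C-C: 3 × 351 = 1053
  C-H: 9 × 400 = 3600
  Σ(formed) = 4934 kJ
ΔH = Σ(broken) − Σ(formed) = 4857 − 4934 = −77 kJ

ΔH ≈ −77 kJ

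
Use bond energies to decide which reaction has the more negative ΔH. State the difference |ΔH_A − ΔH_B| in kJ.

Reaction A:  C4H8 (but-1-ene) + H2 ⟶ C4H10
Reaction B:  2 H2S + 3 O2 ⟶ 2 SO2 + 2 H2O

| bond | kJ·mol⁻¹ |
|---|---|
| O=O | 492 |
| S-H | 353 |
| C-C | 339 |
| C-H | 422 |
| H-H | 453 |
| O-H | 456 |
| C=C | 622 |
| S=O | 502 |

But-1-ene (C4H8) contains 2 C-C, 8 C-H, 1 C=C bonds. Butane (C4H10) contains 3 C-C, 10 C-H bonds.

Reaction A:
  Bonds broken (reactants):
    C-C: 2 × 339 = 678
    C-H: 8 × 422 = 3376
    C=C: 1 × 622 = 622
    H-H: 1 × 453 = 453
    Σ(broken) = 5129 kJ
  Bonds formed (products):
    C-C: 3 × 339 = 1017
    C-H: 10 × 422 = 4220
    Σ(formed) = 5237 kJ
  ΔH_A = 5129 − 5237 = −108 kJ
Reaction B:
  Bonds broken (reactants):
    O=O: 3 × 492 = 1476
    S-H: 4 × 353 = 1412
    Σ(broken) = 2888 kJ
  Bonds formed (products):
    O-H: 4 × 456 = 1824
    S=O: 4 × 502 = 2008
    Σ(formed) = 3832 kJ
  ΔH_B = 2888 − 3832 = −944 kJ
ΔH_A − ΔH_B = +836 kJ, so reaction B has the more negative ΔH; |ΔH_A − ΔH_B| = 836 kJ.

Reaction B, by 836 kJ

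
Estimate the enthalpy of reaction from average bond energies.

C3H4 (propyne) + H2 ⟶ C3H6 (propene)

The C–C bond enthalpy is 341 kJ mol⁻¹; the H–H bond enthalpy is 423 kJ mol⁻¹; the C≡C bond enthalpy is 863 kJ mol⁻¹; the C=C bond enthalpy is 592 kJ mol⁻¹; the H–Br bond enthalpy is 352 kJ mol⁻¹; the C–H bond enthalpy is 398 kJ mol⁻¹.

Bonds broken (reactants):
  C≡C: 1 × 863 = 863
  C–C: 1 × 341 = 341
  C–H: 4 × 398 = 1592
  H–H: 1 × 423 = 423
  Σ(broken) = 3219 kJ
Bonds formed (products):
  C–C: 1 × 341 = 341
  C–H: 6 × 398 = 2388
  C=C: 1 × 592 = 592
  Σ(formed) = 3321 kJ
ΔH = Σ(broken) − Σ(formed) = 3219 − 3321 = −102 kJ

ΔH ≈ −102 kJ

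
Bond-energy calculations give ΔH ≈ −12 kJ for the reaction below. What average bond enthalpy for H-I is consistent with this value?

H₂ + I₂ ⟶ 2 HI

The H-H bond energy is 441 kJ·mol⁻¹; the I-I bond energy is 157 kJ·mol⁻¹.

D(H-I) ≈ 305 kJ/mol

Let D be the H-I bond energy.
Σ(broken) = 1×441 + 1×157 = 598
Σ(formed) = 2×D = 2D
ΔH = Σ(broken) − Σ(formed) = (598) − (2D) = +598 − 2D
Setting this equal to −12 kJ gives 2D = 610, so D = 305 kJ/mol.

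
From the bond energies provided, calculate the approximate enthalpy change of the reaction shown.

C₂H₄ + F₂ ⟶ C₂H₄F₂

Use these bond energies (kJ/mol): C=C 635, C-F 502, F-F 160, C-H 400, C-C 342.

ΔH ≈ −551 kJ

Bonds broken (reactants):
  C-H: 4 × 400 = 1600
  C=C: 1 × 635 = 635
  F-F: 1 × 160 = 160
  Σ(broken) = 2395 kJ
Bonds formed (products):
  C-C: 1 × 342 = 342
  C-F: 2 × 502 = 1004
  C-H: 4 × 400 = 1600
  Σ(formed) = 2946 kJ
ΔH = Σ(broken) − Σ(formed) = 2395 − 2946 = −551 kJ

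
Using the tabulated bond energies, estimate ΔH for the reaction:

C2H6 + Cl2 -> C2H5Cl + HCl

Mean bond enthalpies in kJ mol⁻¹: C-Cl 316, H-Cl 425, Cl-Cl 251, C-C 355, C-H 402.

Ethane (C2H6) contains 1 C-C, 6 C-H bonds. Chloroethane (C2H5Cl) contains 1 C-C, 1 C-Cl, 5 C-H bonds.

Bonds broken (reactants):
  C-C: 1 × 355 = 355
  C-H: 6 × 402 = 2412
  Cl-Cl: 1 × 251 = 251
  Σ(broken) = 3018 kJ
Bonds formed (products):
  C-C: 1 × 355 = 355
  C-Cl: 1 × 316 = 316
  C-H: 5 × 402 = 2010
  H-Cl: 1 × 425 = 425
  Σ(formed) = 3106 kJ
ΔH = Σ(broken) − Σ(formed) = 3018 − 3106 = −88 kJ

ΔH ≈ −88 kJ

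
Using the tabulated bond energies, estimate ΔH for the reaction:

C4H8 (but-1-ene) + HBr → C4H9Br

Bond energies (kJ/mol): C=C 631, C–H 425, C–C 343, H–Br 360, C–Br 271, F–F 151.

Bonds broken (reactants):
  C–C: 2 × 343 = 686
  C–H: 8 × 425 = 3400
  C=C: 1 × 631 = 631
  H–Br: 1 × 360 = 360
  Σ(broken) = 5077 kJ
Bonds formed (products):
  C–Br: 1 × 271 = 271
  C–C: 3 × 343 = 1029
  C–H: 9 × 425 = 3825
  Σ(formed) = 5125 kJ
ΔH = Σ(broken) − Σ(formed) = 5077 − 5125 = −48 kJ

ΔH ≈ −48 kJ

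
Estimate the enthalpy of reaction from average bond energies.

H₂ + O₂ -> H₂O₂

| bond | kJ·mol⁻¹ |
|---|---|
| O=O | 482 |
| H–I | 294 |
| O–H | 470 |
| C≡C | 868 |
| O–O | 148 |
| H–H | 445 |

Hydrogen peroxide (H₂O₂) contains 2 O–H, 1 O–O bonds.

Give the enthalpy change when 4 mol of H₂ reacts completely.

ΔH = −644 kJ

Bonds broken (reactants):
  H–H: 1 × 445 = 445
  O=O: 1 × 482 = 482
  Σ(broken) = 927 kJ
Bonds formed (products):
  O–H: 2 × 470 = 940
  O–O: 1 × 148 = 148
  Σ(formed) = 1088 kJ
ΔH = Σ(broken) − Σ(formed) = 927 − 1088 = −161 kJ
For 4× the reaction as written: 4 × (−161) = −644 kJ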